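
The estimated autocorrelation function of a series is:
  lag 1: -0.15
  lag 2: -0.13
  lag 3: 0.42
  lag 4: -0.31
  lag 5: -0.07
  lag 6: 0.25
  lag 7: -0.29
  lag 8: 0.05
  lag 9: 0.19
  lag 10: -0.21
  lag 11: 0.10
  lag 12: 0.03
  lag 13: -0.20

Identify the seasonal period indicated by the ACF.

The largest autocorrelation is r_3 = 0.42, with weaker echoes at lags 6 (0.25) and 9 (0.19); the remaining lags stay at or below 0.10.
The dominant spike at lag 3 indicates a seasonal period of 3.

3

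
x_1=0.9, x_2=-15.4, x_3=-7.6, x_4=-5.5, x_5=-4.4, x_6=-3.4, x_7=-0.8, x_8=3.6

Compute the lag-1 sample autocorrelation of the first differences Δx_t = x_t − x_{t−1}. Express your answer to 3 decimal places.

First differences Δx: -16.3, 7.8, 2.1, 1.1, 1.0, 2.6, 4.4
Mean of differences = 0.3857
Numerator Σ(Δx_t−Δx̄)(Δx_{t+1}−Δx̄) = -99.0902
Denominator Σ(Δx_t−Δx̄)² = 358.2286
r_1(Δx) = -99.0902 / 358.2286 = -0.277

-0.277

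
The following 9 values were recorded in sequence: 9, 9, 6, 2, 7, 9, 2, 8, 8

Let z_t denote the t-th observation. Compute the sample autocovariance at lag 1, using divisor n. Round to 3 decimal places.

-1.012

Mean z̄ = (9 + 9 + 6 + 2 + 7 + 9 + 2 + 8 + 8)/9 = 6.6667
Σ_{t=1}^{8}(z_t−z̄)(z_{t+1}−z̄) = -9.1111
γ_1 = -9.1111 / 9 = -1.012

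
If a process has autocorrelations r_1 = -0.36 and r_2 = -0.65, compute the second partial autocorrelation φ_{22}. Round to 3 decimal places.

-0.896

φ_{22} = (r_2 − r_1²) / (1 − r_1²)
r_1² = (-0.36)² = 0.1296
Numerator = -0.65 − 0.1296 = -0.7796; denominator = 1 − 0.1296 = 0.8704
φ_{22} = -0.7796 / 0.8704 = -0.896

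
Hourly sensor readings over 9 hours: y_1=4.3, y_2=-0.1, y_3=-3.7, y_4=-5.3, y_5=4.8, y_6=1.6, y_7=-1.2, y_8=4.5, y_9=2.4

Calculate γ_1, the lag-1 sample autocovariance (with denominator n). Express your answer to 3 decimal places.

0.458

Mean ȳ = (4.3 − 0.1 − 3.7 − 5.3 + 4.8 + 1.6 − 1.2 + 4.5 + 2.4)/9 = 0.8111
Σ_{t=1}^{8}(y_t−ȳ)(y_{t+1}−ȳ) = 4.1254
γ_1 = 4.1254 / 9 = 0.458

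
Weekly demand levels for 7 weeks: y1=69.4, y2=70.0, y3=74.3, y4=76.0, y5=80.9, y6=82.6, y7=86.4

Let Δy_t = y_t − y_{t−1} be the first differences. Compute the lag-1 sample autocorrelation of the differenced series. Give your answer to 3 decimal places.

-0.719

First differences Δy: 0.6, 4.3, 1.7, 4.9, 1.7, 3.8
Mean of differences = 2.8333
Numerator Σ(Δy_t−Δȳ)(Δy_{t+1}−Δȳ) = -10.7178
Denominator Σ(Δy_t−Δȳ)² = 14.9133
r_1(Δy) = -10.7178 / 14.9133 = -0.719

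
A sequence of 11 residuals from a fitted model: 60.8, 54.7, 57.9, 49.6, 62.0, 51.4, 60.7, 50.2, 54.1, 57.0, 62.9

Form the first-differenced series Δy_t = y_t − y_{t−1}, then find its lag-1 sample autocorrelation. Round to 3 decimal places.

-0.769

First differences Δy: -6.1, 3.2, -8.3, 12.4, -10.6, 9.3, -10.5, 3.9, 2.9, 5.9
Mean of differences = 0.2100
Numerator Σ(Δy_t−Δȳ)(Δy_{t+1}−Δȳ) = -489.7271
Denominator Σ(Δy_t−Δȳ)² = 637.1890
r_1(Δy) = -489.7271 / 637.1890 = -0.769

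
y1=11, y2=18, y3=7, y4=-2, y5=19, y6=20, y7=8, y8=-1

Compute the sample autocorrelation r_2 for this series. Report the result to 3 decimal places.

Mean ȳ = (11 + 18 + 7 − 2 + 19 + 20 + 8 − 1)/8 = 10.0000
Σ(y_t−ȳ)(y_{t+2}−ȳ) = (-3.0000) + (-96.0000) + (-27.0000) + (-120.0000) + (-18.0000) + (-110.0000) = -374.0000
Denominator Σ(y_t−ȳ)² = 524.0000
r_2 = -374.0000 / 524.0000 = -0.714

-0.714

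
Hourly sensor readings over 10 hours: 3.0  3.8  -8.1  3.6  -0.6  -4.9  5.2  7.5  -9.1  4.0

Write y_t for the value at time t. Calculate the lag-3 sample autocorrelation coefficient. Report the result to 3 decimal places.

0.410

Mean ȳ = (3.0 + 3.8 − 8.1 + 3.6 − 0.6 − 4.9 + 5.2 + 7.5 − 9.1 + 4.0)/10 = 0.4400
Σ(y_t−ȳ)(y_{t+3}−ȳ) = (8.0896) + (-3.4944) + (45.6036) + (15.0416) + (-7.3424) + (50.9436) + (16.9456) = 125.7872
Denominator Σ(y_t−ȳ)² = 306.5440
r_3 = 125.7872 / 306.5440 = 0.410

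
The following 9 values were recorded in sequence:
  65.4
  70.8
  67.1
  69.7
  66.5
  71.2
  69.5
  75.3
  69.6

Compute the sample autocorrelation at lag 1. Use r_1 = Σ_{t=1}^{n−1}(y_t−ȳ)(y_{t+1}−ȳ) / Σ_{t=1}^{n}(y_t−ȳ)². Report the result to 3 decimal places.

-0.199

Mean ȳ = (65.4 + 70.8 + 67.1 + 69.7 + 66.5 + 71.2 + 69.5 + 75.3 + 69.6)/9 = 69.4556
Numerator Σ_{t=1}^{8}(y_t−ȳ)(y_{t+1}−ȳ) = -13.8920
Denominator Σ(y_t−ȳ)² = 69.8222
r_1 = -13.8920 / 69.8222 = -0.199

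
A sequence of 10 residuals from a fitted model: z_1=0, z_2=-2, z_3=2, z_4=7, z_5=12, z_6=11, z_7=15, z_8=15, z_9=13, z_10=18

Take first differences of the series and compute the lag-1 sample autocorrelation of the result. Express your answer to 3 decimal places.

First differences Δz: -2, 4, 5, 5, -1, 4, 0, -2, 5
Mean of differences = 2.0000
Numerator Σ(Δz_t−Δz̄)(Δz_{t+1}−Δz̄) = -16.0000
Denominator Σ(Δz_t−Δz̄)² = 80.0000
r_1(Δz) = -16.0000 / 80.0000 = -0.200

-0.200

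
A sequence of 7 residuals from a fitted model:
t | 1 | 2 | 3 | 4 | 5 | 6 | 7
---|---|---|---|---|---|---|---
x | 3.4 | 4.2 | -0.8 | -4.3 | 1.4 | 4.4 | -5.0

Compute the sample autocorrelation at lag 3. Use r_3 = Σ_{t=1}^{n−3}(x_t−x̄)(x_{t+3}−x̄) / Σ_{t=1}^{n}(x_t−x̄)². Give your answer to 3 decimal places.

Mean x̄ = (3.4 + 4.2 − 0.8 − 4.3 + 1.4 + 4.4 − 5.0)/7 = 0.4714
Deviations from mean: 2.9286, 3.7286, -1.2714, -4.7714, 0.9286, 3.9286, -5.4714
Σ(x_t−x̄)(x_{t+3}−x̄) = (-13.9735) + (3.4622) + (-4.9949) + (26.1065) = 10.6004
Denominator Σ(x_t−x̄)² = 93.0943
r_3 = 10.6004 / 93.0943 = 0.114

0.114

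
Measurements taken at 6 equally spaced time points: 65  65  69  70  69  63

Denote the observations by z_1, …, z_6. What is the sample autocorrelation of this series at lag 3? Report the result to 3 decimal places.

Mean z̄ = (65 + 65 + 69 + 70 + 69 + 63)/6 = 66.8333
Deviations from mean: -1.8333, -1.8333, 2.1667, 3.1667, 2.1667, -3.8333
Σ(z_t−z̄)(z_{t+3}−z̄) = (-5.8056) + (-3.9722) + (-8.3056) = -18.0833
Denominator Σ(z_t−z̄)² = 40.8333
r_3 = -18.0833 / 40.8333 = -0.443

-0.443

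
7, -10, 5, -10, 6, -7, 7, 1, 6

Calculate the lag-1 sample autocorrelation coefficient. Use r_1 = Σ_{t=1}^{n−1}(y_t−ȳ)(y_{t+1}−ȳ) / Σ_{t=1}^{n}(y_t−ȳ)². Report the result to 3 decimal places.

Mean ȳ = (7 − 10 + 5 − 10 + 6 − 7 + 7 + 1 + 6)/9 = 0.5556
Numerator Σ_{t=1}^{8}(y_t−ȳ)(y_{t+1}−ȳ) = -303.8642
Denominator Σ(y_t−ȳ)² = 442.2222
r_1 = -303.8642 / 442.2222 = -0.687

-0.687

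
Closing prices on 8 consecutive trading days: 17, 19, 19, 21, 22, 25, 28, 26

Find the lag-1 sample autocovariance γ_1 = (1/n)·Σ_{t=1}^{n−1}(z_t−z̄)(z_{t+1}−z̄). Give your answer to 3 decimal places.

8.592

Mean z̄ = (17 + 19 + 19 + 21 + 22 + 25 + 28 + 26)/8 = 22.1250
Deviations: -5.1250, -3.1250, -3.1250, -1.1250, -0.1250, 2.8750, 5.8750, 3.8750
Σ_{t=1}^{7}(z_t−z̄)(z_{t+1}−z̄) = 68.7344
γ_1 = 68.7344 / 8 = 8.592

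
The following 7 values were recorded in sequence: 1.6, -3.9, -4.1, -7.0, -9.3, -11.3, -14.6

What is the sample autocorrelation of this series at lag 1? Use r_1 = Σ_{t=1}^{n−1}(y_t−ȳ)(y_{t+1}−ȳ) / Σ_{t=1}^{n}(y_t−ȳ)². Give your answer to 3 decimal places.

Mean ȳ = (1.6 − 3.9 − 4.1 − 7.0 − 9.3 − 11.3 − 14.6)/7 = -6.9429
Deviations from mean: 8.5429, 3.0429, 2.8429, -0.0571, -2.3571, -4.3571, -7.6571
Σ(y_t−ȳ)(y_{t+1}−ȳ) = (25.9947) + (8.6504) + (-0.1624) + (0.1347) + (10.2704) + (33.3633) = 78.2510
Denominator Σ(y_t−ȳ)² = 173.4971
r_1 = 78.2510 / 173.4971 = 0.451

0.451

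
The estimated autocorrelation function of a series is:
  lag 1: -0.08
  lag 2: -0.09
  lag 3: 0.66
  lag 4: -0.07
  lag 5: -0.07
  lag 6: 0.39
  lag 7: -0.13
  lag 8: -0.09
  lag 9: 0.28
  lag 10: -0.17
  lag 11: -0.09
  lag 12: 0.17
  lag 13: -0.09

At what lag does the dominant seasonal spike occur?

3

The largest autocorrelation is r_3 = 0.66, with weaker echoes at lags 6 (0.39), 9 (0.28) and 12 (0.17); the remaining lags stay at or below -0.07.
The dominant spike at lag 3 indicates a seasonal period of 3.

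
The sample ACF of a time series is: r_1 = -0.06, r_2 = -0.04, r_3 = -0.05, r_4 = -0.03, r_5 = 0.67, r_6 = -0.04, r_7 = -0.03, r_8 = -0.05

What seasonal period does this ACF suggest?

5

The largest autocorrelation is r_5 = 0.67; the remaining lags stay at or below -0.03.
The dominant spike at lag 5 indicates a seasonal period of 5.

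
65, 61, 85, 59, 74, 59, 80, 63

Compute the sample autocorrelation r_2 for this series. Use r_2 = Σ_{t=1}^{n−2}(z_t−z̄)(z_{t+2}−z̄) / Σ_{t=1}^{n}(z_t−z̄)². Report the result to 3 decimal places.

Mean z̄ = (65 + 61 + 85 + 59 + 74 + 59 + 80 + 63)/8 = 68.2500
Deviations from mean: -3.2500, -7.2500, 16.7500, -9.2500, 5.7500, -9.2500, 11.7500, -5.2500
Σ(z_t−z̄)(z_{t+2}−z̄) = (-54.4375) + (67.0625) + (96.3125) + (85.5625) + (67.5625) + (48.5625) = 310.6250
Denominator Σ(z_t−z̄)² = 713.5000
r_2 = 310.6250 / 713.5000 = 0.435

0.435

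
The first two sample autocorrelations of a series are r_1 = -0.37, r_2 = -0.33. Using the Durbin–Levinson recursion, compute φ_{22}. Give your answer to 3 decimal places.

φ_{22} = (r_2 − r_1²) / (1 − r_1²)
r_1² = (-0.37)² = 0.1369
Numerator = -0.33 − 0.1369 = -0.4669; denominator = 1 − 0.1369 = 0.8631
φ_{22} = -0.4669 / 0.8631 = -0.541

-0.541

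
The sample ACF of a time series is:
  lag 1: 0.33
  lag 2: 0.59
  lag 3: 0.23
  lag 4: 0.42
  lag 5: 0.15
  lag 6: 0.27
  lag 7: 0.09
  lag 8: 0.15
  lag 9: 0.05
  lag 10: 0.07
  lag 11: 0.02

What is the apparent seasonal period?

The largest autocorrelation is r_2 = 0.59, with a weaker echo at lag 4 (0.42); the remaining lags stay at or below 0.33.
The dominant spike at lag 2 indicates a seasonal period of 2.

2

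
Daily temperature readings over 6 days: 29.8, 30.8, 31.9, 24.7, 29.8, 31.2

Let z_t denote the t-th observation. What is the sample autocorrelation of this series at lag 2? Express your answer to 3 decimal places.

Mean z̄ = (29.8 + 30.8 + 31.9 + 24.7 + 29.8 + 31.2)/6 = 29.7000
Deviations from mean: 0.1000, 1.1000, 2.2000, -5.0000, 0.1000, 1.5000
Numerator Σ_{t=1}^{4}(z_t−z̄)(z_{t+2}−z̄) = -12.5600
Denominator Σ(z_t−z̄)² = 33.3200
r_2 = -12.5600 / 33.3200 = -0.377

-0.377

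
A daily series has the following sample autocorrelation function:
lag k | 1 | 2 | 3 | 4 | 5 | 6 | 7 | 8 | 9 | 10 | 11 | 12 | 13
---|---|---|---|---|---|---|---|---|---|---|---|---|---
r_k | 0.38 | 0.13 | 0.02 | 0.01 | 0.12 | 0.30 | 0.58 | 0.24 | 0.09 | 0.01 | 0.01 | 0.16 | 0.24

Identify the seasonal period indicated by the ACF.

7

The largest autocorrelation is r_7 = 0.58; the remaining lags stay at or below 0.38. The elevated value at lag 1 (0.38), dropping to 0.13 at lag 2, reflects decaying short-term dependence rather than seasonality.
The dominant spike at lag 7 indicates a seasonal period of 7.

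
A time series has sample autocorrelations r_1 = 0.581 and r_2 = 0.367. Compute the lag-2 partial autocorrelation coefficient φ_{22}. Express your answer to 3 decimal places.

φ_{22} = (r_2 − r_1²) / (1 − r_1²)
r_1² = (0.581)² = 0.337561
Numerator = 0.367 − 0.3376 = 0.0294; denominator = 1 − 0.3376 = 0.6624
φ_{22} = 0.0294 / 0.6624 = 0.044

0.044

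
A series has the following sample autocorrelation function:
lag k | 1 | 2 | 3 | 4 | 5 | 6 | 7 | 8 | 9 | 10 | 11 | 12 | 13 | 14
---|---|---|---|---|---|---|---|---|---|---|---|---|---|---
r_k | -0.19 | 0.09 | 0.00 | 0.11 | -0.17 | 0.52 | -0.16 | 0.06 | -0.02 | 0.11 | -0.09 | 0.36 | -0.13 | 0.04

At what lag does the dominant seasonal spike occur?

The largest autocorrelation is r_6 = 0.52, with a weaker echo at lag 12 (0.36); the remaining lags stay at or below 0.11.
The dominant spike at lag 6 indicates a seasonal period of 6.

6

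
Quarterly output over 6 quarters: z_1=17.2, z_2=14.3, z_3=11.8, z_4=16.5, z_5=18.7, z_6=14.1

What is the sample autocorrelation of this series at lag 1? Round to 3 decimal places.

Mean z̄ = (17.2 + 14.3 + 11.8 + 16.5 + 18.7 + 14.1)/6 = 15.4333
Numerator Σ_{t=1}^{5}(z_t−z̄)(z_{t+1}−z̄) = -2.6311
Denominator Σ(z_t−z̄)² = 31.1933
r_1 = -2.6311 / 31.1933 = -0.084

-0.084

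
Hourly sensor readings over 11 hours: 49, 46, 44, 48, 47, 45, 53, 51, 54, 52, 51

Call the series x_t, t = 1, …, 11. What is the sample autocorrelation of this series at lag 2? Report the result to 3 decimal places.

0.328

Mean x̄ = (49 + 46 + 44 + 48 + 47 + 45 + 53 + 51 + 54 + 52 + 51)/11 = 49.0909
Numerator Σ_{t=1}^{9}(x_t−x̄)(x_{t+2}−x̄) = 37.0744
Denominator Σ(x_t−x̄)² = 112.9091
r_2 = 37.0744 / 112.9091 = 0.328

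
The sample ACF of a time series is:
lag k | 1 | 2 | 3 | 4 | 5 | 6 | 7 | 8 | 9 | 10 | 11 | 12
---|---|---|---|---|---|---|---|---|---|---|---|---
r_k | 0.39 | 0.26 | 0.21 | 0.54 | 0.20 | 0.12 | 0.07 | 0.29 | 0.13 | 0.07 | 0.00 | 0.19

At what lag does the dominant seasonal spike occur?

4

The largest autocorrelation is r_4 = 0.54; the remaining lags stay at or below 0.39. The elevated value at lag 1 (0.39), dropping to 0.26 at lag 2, reflects decaying short-term dependence rather than seasonality.
The dominant spike at lag 4 indicates a seasonal period of 4.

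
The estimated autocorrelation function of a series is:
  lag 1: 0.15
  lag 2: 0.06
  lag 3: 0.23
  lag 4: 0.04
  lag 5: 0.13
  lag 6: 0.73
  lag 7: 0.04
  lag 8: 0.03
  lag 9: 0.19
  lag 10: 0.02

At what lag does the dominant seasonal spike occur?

6

The largest autocorrelation is r_6 = 0.73; the remaining lags stay at or below 0.23.
The dominant spike at lag 6 indicates a seasonal period of 6.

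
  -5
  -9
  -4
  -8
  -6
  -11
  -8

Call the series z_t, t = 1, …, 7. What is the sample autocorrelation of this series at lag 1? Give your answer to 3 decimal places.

Mean z̄ = (-5 − 9 − 4 − 8 − 6 − 11 − 8)/7 = -7.2857
Deviations from mean: 2.2857, -1.7143, 3.2857, -0.7143, 1.2857, -3.7143, -0.7143
Numerator Σ_{t=1}^{6}(z_t−z̄)(z_{t+1}−z̄) = -14.9388
Denominator Σ(z_t−z̄)² = 35.4286
r_1 = -14.9388 / 35.4286 = -0.422

-0.422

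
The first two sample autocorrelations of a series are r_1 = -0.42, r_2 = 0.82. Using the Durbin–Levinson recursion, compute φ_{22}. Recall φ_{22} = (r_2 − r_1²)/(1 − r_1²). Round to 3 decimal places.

0.781

φ_{22} = (r_2 − r_1²) / (1 − r_1²)
r_1² = (-0.42)² = 0.1764
Numerator = 0.82 − 0.1764 = 0.6436; denominator = 1 − 0.1764 = 0.8236
φ_{22} = 0.6436 / 0.8236 = 0.781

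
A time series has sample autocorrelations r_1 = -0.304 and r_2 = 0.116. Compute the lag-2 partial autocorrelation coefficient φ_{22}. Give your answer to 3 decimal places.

0.026

φ_{22} = (r_2 − r_1²) / (1 − r_1²)
r_1² = (-0.304)² = 0.092416
Numerator = 0.116 − 0.0924 = 0.0236; denominator = 1 − 0.0924 = 0.9076
φ_{22} = 0.0236 / 0.9076 = 0.026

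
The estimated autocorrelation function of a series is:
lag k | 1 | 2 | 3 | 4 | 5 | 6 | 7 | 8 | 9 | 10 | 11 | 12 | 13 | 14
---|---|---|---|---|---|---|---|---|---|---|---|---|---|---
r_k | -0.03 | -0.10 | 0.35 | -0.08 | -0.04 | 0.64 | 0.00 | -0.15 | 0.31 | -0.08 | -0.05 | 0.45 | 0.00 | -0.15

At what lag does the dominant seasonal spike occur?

6

The largest autocorrelation is r_6 = 0.64, with a weaker echo at lag 12 (0.45); the remaining lags stay at or below 0.35.
The dominant spike at lag 6 indicates a seasonal period of 6.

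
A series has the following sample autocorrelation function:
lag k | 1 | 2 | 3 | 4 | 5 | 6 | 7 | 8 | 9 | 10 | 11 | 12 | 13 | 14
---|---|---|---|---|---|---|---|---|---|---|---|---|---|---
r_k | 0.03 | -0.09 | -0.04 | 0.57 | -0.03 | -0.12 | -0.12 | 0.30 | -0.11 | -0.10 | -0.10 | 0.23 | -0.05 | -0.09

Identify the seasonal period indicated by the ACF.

4

The largest autocorrelation is r_4 = 0.57, with weaker echoes at lags 8 (0.30) and 12 (0.23); the remaining lags stay at or below 0.03.
The dominant spike at lag 4 indicates a seasonal period of 4.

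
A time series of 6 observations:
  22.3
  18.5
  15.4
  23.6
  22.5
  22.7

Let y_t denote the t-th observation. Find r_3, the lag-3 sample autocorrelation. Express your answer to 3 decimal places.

Mean ȳ = (22.3 + 18.5 + 15.4 + 23.6 + 22.5 + 22.7)/6 = 20.8333
Deviations from mean: 1.4667, -2.3333, -5.4333, 2.7667, 1.6667, 1.8667
Σ(y_t−ȳ)(y_{t+3}−ȳ) = (4.0578) + (-3.8889) + (-10.1422) = -9.9733
Denominator Σ(y_t−ȳ)² = 51.0333
r_3 = -9.9733 / 51.0333 = -0.195

-0.195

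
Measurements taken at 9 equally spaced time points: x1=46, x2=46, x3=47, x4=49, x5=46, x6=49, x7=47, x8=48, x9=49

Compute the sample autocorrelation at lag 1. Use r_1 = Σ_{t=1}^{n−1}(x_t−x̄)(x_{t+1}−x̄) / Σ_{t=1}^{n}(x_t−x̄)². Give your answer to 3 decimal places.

Mean x̄ = (46 + 46 + 47 + 49 + 46 + 49 + 47 + 48 + 49)/9 = 47.4444
Numerator Σ_{t=1}^{8}(x_t−x̄)(x_{t+1}−x̄) = -2.5309
Denominator Σ(x_t−x̄)² = 14.2222
r_1 = -2.5309 / 14.2222 = -0.178

-0.178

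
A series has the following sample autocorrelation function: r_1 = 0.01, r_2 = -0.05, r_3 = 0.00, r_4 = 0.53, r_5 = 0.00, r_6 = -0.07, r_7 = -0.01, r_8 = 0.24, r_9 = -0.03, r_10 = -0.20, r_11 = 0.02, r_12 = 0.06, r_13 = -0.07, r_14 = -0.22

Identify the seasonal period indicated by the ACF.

The largest autocorrelation is r_4 = 0.53, with a weaker echo at lag 8 (0.24); the remaining lags stay at or below 0.06.
The dominant spike at lag 4 indicates a seasonal period of 4.

4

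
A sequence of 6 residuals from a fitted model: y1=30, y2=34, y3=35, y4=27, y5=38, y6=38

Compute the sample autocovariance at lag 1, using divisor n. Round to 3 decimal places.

-3.296

Mean ȳ = (30 + 34 + 35 + 27 + 38 + 38)/6 = 33.6667
Deviations: -3.6667, 0.3333, 1.3333, -6.6667, 4.3333, 4.3333
Σ_{t=1}^{5}(y_t−ȳ)(y_{t+1}−ȳ) = -19.7778
γ_1 = -19.7778 / 6 = -3.296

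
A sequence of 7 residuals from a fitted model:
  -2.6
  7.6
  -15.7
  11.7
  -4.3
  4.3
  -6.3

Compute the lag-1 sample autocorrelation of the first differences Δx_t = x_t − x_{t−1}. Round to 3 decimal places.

First differences Δx: 10.2, -23.3, 27.4, -16.0, 8.6, -10.6
Mean of differences = -0.6167
Numerator Σ(Δx_t−Δx̄)(Δx_{t+1}−Δx̄) = -1545.6553
Denominator Σ(Δx_t−Δx̄)² = 1837.7283
r_1(Δx) = -1545.6553 / 1837.7283 = -0.841

-0.841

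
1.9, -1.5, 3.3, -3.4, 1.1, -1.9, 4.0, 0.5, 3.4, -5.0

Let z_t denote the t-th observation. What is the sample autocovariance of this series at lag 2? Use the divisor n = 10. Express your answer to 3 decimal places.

3.503

Mean z̄ = (1.9 − 1.5 + 3.3 − 3.4 + 1.1 − 1.9 + 4.0 + 0.5 + 3.4 − 5.0)/10 = 0.2400
Σ_{t=1}^{8}(z_t−z̄)(z_{t+2}−z̄) = 35.0308
γ_2 = 35.0308 / 10 = 3.503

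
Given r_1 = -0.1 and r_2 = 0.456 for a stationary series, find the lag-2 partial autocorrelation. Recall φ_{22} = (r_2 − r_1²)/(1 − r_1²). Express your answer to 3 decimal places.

φ_{22} = (r_2 − r_1²) / (1 − r_1²)
r_1² = (-0.1)² = 0.01
Numerator = 0.456 − 0.0100 = 0.4460; denominator = 1 − 0.0100 = 0.9900
φ_{22} = 0.4460 / 0.9900 = 0.451

0.451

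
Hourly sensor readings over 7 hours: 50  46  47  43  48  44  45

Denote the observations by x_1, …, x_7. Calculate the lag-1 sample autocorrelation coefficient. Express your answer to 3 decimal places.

Mean x̄ = (50 + 46 + 47 + 43 + 48 + 44 + 45)/7 = 46.1429
Deviations from mean: 3.8571, -0.1429, 0.8571, -3.1429, 1.8571, -2.1429, -1.1429
Σ(x_t−x̄)(x_{t+1}−x̄) = (-0.5510) + (-0.1224) + (-2.6939) + (-5.8367) + (-3.9796) + (2.4490) = -10.7347
Denominator Σ(x_t−x̄)² = 34.8571
r_1 = -10.7347 / 34.8571 = -0.308

-0.308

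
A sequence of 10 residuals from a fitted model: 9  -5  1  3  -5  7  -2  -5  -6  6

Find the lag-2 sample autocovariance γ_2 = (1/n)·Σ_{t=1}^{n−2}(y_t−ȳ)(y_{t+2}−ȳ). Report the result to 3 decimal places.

-3.288

Mean ȳ = (9 − 5 + 1 + 3 − 5 + 7 − 2 − 5 − 6 + 6)/10 = 0.3000
Σ_{t=1}^{8}(y_t−ȳ)(y_{t+2}−ȳ) = -32.8800
γ_2 = -32.8800 / 10 = -3.288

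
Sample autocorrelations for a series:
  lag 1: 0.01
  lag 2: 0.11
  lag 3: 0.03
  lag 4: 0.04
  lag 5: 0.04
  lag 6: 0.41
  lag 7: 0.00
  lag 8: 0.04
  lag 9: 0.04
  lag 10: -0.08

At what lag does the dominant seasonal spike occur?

6

The largest autocorrelation is r_6 = 0.41; the remaining lags stay at or below 0.11.
The dominant spike at lag 6 indicates a seasonal period of 6.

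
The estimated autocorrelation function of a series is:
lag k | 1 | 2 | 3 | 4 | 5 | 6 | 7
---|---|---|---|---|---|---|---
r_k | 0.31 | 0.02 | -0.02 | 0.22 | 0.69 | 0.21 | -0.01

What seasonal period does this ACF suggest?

5

The largest autocorrelation is r_5 = 0.69; the remaining lags stay at or below 0.31. The elevated value at lag 1 (0.31), dropping to 0.02 at lag 2, reflects decaying short-term dependence rather than seasonality.
The dominant spike at lag 5 indicates a seasonal period of 5.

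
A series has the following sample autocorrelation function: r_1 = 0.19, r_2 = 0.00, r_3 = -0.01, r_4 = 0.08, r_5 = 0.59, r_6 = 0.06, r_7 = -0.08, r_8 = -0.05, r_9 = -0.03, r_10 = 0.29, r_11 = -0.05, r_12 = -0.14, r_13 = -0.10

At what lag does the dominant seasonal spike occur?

The largest autocorrelation is r_5 = 0.59, with a weaker echo at lag 10 (0.29); the remaining lags stay at or below 0.19.
The dominant spike at lag 5 indicates a seasonal period of 5.

5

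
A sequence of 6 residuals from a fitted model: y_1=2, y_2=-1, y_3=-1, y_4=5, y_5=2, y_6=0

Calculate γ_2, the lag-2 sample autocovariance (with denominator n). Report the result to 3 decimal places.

-2.731

Mean ȳ = (2 − 1 − 1 + 5 + 2 + 0)/6 = 1.1667
Deviations: 0.8333, -2.1667, -2.1667, 3.8333, 0.8333, -1.1667
Σ_{t=1}^{4}(y_t−ȳ)(y_{t+2}−ȳ) = -16.3889
γ_2 = -16.3889 / 6 = -2.731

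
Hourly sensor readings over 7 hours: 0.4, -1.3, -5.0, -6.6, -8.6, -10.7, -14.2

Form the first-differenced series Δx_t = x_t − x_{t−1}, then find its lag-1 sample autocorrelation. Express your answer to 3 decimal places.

-0.429

First differences Δx: -1.7, -3.7, -1.6, -2.0, -2.1, -3.5
Mean of differences = -2.4333
Numerator Σ(Δx_t−Δx̄)(Δx_{t+1}−Δx̄) = -1.8344
Denominator Σ(Δx_t−Δx̄)² = 4.2733
r_1(Δx) = -1.8344 / 4.2733 = -0.429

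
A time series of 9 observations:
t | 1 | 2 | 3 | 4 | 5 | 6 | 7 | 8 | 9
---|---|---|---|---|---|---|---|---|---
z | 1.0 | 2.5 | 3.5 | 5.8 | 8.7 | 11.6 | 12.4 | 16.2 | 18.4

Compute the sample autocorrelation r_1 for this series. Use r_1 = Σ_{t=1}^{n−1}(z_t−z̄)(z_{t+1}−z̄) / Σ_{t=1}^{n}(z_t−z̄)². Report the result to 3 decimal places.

Mean z̄ = (1.0 + 2.5 + 3.5 + 5.8 + 8.7 + 11.6 + 12.4 + 16.2 + 18.4)/9 = 8.9000
Numerator Σ_{t=1}^{8}(z_t−z̄)(z_{t+1}−z̄) = 206.2900
Denominator Σ(z_t−z̄)² = 305.2600
r_1 = 206.2900 / 305.2600 = 0.676

0.676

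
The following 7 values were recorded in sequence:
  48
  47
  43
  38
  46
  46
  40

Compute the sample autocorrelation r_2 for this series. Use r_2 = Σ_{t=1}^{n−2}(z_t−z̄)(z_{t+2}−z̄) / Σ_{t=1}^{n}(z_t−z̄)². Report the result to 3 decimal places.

Mean z̄ = (48 + 47 + 43 + 38 + 46 + 46 + 40)/7 = 44.0000
Deviations from mean: 4.0000, 3.0000, -1.0000, -6.0000, 2.0000, 2.0000, -4.0000
Numerator Σ_{t=1}^{5}(z_t−z̄)(z_{t+2}−z̄) = -44.0000
Denominator Σ(z_t−z̄)² = 86.0000
r_2 = -44.0000 / 86.0000 = -0.512

-0.512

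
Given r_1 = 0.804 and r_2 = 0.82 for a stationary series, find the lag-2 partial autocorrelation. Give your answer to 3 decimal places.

φ_{22} = (r_2 − r_1²) / (1 − r_1²)
r_1² = (0.804)² = 0.646416
Numerator = 0.82 − 0.6464 = 0.1736; denominator = 1 − 0.6464 = 0.3536
φ_{22} = 0.1736 / 0.3536 = 0.491

0.491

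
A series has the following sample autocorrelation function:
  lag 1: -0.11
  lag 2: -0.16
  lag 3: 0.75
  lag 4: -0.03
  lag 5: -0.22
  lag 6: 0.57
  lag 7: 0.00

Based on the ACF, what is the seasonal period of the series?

3

The largest autocorrelation is r_3 = 0.75, with a weaker echo at lag 6 (0.57); the remaining lags stay at or below 0.00.
The dominant spike at lag 3 indicates a seasonal period of 3.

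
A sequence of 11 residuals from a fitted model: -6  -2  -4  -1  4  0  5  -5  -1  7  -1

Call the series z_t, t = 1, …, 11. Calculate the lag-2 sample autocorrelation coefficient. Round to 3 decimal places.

-0.058

Mean z̄ = (-6 − 2 − 4 − 1 + 4 + 0 + 5 − 5 − 1 + 7 − 1)/11 = -0.3636
Numerator Σ_{t=1}^{9}(z_t−z̄)(z_{t+2}−z̄) = -9.9917
Denominator Σ(z_t−z̄)² = 172.5455
r_2 = -9.9917 / 172.5455 = -0.058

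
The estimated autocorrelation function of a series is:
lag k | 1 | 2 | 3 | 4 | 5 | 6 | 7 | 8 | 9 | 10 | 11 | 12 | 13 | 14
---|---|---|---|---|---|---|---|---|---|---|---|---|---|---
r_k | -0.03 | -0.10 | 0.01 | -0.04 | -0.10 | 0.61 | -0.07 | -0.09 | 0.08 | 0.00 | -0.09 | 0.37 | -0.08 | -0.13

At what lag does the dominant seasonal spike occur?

6

The largest autocorrelation is r_6 = 0.61, with a weaker echo at lag 12 (0.37); the remaining lags stay at or below 0.08.
The dominant spike at lag 6 indicates a seasonal period of 6.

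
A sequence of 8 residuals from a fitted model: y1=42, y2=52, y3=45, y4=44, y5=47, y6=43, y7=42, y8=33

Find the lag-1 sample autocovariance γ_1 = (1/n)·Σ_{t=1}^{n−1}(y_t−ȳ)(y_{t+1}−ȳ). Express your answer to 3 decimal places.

2.156

Mean ȳ = (42 + 52 + 45 + 44 + 47 + 43 + 42 + 33)/8 = 43.5000
Σ_{t=1}^{7}(y_t−ȳ)(y_{t+1}−ȳ) = 17.2500
γ_1 = 17.2500 / 8 = 2.156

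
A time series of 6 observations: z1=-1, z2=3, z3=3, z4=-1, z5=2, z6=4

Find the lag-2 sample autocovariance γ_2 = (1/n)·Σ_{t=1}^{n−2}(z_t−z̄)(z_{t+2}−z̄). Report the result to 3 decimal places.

-2.148

Mean z̄ = (-1 + 3 + 3 − 1 + 2 + 4)/6 = 1.6667
Deviations: -2.6667, 1.3333, 1.3333, -2.6667, 0.3333, 2.3333
Σ_{t=1}^{4}(z_t−z̄)(z_{t+2}−z̄) = -12.8889
γ_2 = -12.8889 / 6 = -2.148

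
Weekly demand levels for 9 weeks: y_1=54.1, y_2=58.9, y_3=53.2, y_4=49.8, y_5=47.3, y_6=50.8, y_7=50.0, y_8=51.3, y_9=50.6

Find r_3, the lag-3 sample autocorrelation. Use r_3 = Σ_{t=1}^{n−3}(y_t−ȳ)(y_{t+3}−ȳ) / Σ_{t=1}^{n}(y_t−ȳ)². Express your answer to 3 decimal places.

-0.354

Mean ȳ = (54.1 + 58.9 + 53.2 + 49.8 + 47.3 + 50.8 + 50.0 + 51.3 + 50.6)/9 = 51.7778
Numerator Σ_{t=1}^{6}(y_t−ȳ)(y_{t+3}−ȳ) = -31.0681
Denominator Σ(y_t−ȳ)² = 87.8356
r_3 = -31.0681 / 87.8356 = -0.354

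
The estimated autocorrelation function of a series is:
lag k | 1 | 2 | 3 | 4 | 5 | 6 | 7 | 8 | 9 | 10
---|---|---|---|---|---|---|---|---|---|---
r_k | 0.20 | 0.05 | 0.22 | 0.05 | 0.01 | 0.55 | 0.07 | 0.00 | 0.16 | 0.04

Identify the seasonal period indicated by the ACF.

The largest autocorrelation is r_6 = 0.55; the remaining lags stay at or below 0.22. The elevated value at lag 1 (0.20), dropping to 0.05 at lag 2, reflects decaying short-term dependence rather than seasonality.
The dominant spike at lag 6 indicates a seasonal period of 6.

6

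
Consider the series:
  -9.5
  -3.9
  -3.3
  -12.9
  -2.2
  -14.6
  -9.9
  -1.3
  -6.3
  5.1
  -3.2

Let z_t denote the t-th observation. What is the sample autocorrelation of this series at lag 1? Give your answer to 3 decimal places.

Mean z̄ = (-9.5 − 3.9 − 3.3 − 12.9 − 2.2 − 14.6 − 9.9 − 1.3 − 6.3 + 5.1 − 3.2)/11 = -5.6364
Numerator Σ_{t=1}^{10}(z_t−z̄)(z_{t+1}−z̄) = -39.5013
Denominator Σ(z_t−z̄)² = 326.9455
r_1 = -39.5013 / 326.9455 = -0.121

-0.121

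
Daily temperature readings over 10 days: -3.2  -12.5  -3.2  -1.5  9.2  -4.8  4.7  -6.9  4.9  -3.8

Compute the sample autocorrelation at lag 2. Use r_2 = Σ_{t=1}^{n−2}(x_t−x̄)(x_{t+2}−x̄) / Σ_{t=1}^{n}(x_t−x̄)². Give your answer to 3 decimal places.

0.334

Mean x̄ = (-3.2 − 12.5 − 3.2 − 1.5 + 9.2 − 4.8 + 4.7 − 6.9 + 4.9 − 3.8)/10 = -1.7100
Numerator Σ_{t=1}^{8}(x_t−x̄)(x_{t+2}−x̄) = 122.2368
Denominator Σ(x_t−x̄)² = 365.5690
r_2 = 122.2368 / 365.5690 = 0.334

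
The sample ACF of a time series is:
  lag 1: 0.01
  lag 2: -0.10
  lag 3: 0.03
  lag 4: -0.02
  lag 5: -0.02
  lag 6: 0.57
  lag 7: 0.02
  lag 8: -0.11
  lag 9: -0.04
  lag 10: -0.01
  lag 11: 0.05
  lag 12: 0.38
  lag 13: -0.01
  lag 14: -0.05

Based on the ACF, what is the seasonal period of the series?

The largest autocorrelation is r_6 = 0.57, with a weaker echo at lag 12 (0.38); the remaining lags stay at or below 0.05.
The dominant spike at lag 6 indicates a seasonal period of 6.

6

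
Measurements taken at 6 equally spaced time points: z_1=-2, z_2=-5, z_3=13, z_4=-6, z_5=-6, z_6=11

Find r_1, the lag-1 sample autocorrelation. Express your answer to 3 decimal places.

-0.415

Mean z̄ = (-2 − 5 + 13 − 6 − 6 + 11)/6 = 0.8333
Σ(z_t−z̄)(z_{t+1}−z̄) = (16.5278) + (-70.9722) + (-83.1389) + (46.6944) + (-69.4722) = -160.3611
Denominator Σ(z_t−z̄)² = 386.8333
r_1 = -160.3611 / 386.8333 = -0.415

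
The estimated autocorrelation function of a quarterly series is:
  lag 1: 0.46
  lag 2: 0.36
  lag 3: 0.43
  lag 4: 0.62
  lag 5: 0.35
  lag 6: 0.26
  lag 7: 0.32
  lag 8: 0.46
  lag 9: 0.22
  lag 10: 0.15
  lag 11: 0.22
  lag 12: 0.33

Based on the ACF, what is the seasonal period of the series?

4

The largest autocorrelation is r_4 = 0.62; the remaining lags stay at or below 0.46. The elevated value at lag 1 (0.46), dropping to 0.36 at lag 2, reflects decaying short-term dependence rather than seasonality.
The dominant spike at lag 4 indicates a seasonal period of 4.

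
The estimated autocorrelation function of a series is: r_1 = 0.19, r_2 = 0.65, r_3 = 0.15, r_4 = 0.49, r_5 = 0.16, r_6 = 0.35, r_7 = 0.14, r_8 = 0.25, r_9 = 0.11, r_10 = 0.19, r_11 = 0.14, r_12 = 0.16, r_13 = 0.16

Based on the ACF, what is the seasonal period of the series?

2

The largest autocorrelation is r_2 = 0.65, with weaker echoes at lags 4 (0.49), 6 (0.35) and 8 (0.25); the remaining lags stay at or below 0.19.
The dominant spike at lag 2 indicates a seasonal period of 2.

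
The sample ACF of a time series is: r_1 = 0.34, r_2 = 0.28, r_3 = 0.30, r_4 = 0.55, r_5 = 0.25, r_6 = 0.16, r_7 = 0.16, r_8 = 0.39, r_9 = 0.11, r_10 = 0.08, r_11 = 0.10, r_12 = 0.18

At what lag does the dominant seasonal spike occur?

The largest autocorrelation is r_4 = 0.55, with a weaker echo at lag 8 (0.39); the remaining lags stay at or below 0.34. The elevated value at lag 1 (0.34), dropping to 0.28 at lag 2, reflects decaying short-term dependence rather than seasonality.
The dominant spike at lag 4 indicates a seasonal period of 4.

4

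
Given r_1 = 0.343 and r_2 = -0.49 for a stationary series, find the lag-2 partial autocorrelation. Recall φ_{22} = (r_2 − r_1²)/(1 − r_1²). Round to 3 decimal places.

-0.689

φ_{22} = (r_2 − r_1²) / (1 − r_1²)
r_1² = (0.343)² = 0.117649
Numerator = -0.49 − 0.1176 = -0.6076; denominator = 1 − 0.1176 = 0.8824
φ_{22} = -0.6076 / 0.8824 = -0.689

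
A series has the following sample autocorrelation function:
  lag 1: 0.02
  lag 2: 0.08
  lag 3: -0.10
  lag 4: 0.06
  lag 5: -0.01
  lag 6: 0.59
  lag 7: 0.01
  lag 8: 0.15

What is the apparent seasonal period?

6

The largest autocorrelation is r_6 = 0.59; the remaining lags stay at or below 0.15.
The dominant spike at lag 6 indicates a seasonal period of 6.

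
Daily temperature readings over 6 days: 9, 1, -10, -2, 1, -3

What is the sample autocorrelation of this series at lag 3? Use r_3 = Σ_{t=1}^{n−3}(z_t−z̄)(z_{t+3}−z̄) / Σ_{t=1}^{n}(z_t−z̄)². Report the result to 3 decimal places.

Mean z̄ = (9 + 1 − 10 − 2 + 1 − 3)/6 = -0.6667
Deviations from mean: 9.6667, 1.6667, -9.3333, -1.3333, 1.6667, -2.3333
Numerator Σ_{t=1}^{3}(z_t−z̄)(z_{t+3}−z̄) = 11.6667
Denominator Σ(z_t−z̄)² = 193.3333
r_3 = 11.6667 / 193.3333 = 0.060

0.060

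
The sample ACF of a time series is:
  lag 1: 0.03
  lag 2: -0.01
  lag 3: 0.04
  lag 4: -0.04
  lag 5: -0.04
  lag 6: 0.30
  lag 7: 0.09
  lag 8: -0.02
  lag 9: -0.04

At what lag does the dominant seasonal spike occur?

6

The largest autocorrelation is r_6 = 0.30; the remaining lags stay at or below 0.09.
The dominant spike at lag 6 indicates a seasonal period of 6.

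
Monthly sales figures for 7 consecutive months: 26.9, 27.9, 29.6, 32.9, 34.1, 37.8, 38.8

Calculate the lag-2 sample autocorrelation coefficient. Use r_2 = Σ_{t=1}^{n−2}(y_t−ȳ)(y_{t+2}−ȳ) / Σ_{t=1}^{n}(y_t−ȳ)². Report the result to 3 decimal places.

0.168

Mean ȳ = (26.9 + 27.9 + 29.6 + 32.9 + 34.1 + 37.8 + 38.8)/7 = 32.5714
Numerator Σ_{t=1}^{5}(y_t−ȳ)(y_{t+2}−ȳ) = 22.0141
Denominator Σ(y_t−ȳ)² = 131.3943
r_2 = 22.0141 / 131.3943 = 0.168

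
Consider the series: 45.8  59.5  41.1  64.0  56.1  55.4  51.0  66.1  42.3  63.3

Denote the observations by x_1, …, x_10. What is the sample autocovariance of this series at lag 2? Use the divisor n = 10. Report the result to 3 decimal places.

30.107

Mean x̄ = (45.8 + 59.5 + 41.1 + 64.0 + 56.1 + 55.4 + 51.0 + 66.1 + 42.3 + 63.3)/10 = 54.4600
Σ_{t=1}^{8}(x_t−x̄)(x_{t+2}−x̄) = 301.0748
γ_2 = 301.0748 / 10 = 30.107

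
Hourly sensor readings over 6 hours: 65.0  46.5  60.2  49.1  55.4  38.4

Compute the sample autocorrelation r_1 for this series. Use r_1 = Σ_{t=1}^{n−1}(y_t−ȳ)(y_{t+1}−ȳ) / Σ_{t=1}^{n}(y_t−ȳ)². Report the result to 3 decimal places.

-0.421

Mean ȳ = (65.0 + 46.5 + 60.2 + 49.1 + 55.4 + 38.4)/6 = 52.4333
Deviations from mean: 12.5667, -5.9333, 7.7667, -3.3333, 2.9667, -14.0333
Σ(y_t−ȳ)(y_{t+1}−ȳ) = (-74.5622) + (-46.0822) + (-25.8889) + (-9.8889) + (-41.6322) = -198.0544
Denominator Σ(y_t−ȳ)² = 470.2933
r_1 = -198.0544 / 470.2933 = -0.421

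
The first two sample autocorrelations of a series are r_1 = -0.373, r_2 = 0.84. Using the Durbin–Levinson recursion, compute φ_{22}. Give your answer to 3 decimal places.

0.814

φ_{22} = (r_2 − r_1²) / (1 − r_1²)
r_1² = (-0.373)² = 0.139129
Numerator = 0.84 − 0.1391 = 0.7009; denominator = 1 − 0.1391 = 0.8609
φ_{22} = 0.7009 / 0.8609 = 0.814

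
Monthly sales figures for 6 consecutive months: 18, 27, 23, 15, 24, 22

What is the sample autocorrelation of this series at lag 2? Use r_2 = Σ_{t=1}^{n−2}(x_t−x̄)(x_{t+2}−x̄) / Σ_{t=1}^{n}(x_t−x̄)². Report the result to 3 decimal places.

Mean x̄ = (18 + 27 + 23 + 15 + 24 + 22)/6 = 21.5000
Deviations from mean: -3.5000, 5.5000, 1.5000, -6.5000, 2.5000, 0.5000
Numerator Σ_{t=1}^{4}(x_t−x̄)(x_{t+2}−x̄) = -40.5000
Denominator Σ(x_t−x̄)² = 93.5000
r_2 = -40.5000 / 93.5000 = -0.433

-0.433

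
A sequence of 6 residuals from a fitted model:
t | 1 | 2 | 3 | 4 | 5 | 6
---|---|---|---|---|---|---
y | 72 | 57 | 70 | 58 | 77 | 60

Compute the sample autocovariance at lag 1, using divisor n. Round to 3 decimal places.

Mean ȳ = (72 + 57 + 70 + 58 + 77 + 60)/6 = 65.6667
Σ_{t=1}^{5}(y_t−ȳ)(y_{t+1}−ȳ) = -276.7778
γ_1 = -276.7778 / 6 = -46.130

-46.130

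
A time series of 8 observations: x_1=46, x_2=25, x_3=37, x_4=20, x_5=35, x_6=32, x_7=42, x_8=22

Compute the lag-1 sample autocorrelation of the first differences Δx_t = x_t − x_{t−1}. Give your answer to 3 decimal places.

First differences Δx: -21, 12, -17, 15, -3, 10, -20
Mean of differences = -3.4286
Numerator Σ(Δx_t−Δx̄)(Δx_{t+1}−Δx̄) = -939.4694
Denominator Σ(Δx_t−Δx̄)² = 1525.7143
r_1(Δx) = -939.4694 / 1525.7143 = -0.616

-0.616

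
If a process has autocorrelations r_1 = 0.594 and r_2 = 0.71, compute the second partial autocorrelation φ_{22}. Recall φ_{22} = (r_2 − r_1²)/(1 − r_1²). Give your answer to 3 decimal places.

φ_{22} = (r_2 − r_1²) / (1 − r_1²)
r_1² = (0.594)² = 0.352836
Numerator = 0.71 − 0.3528 = 0.3572; denominator = 1 − 0.3528 = 0.6472
φ_{22} = 0.3572 / 0.6472 = 0.552

0.552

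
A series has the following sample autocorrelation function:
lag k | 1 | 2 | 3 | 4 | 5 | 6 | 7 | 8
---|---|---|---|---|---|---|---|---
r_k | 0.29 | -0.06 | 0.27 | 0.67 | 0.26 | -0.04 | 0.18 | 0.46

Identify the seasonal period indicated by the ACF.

4

The largest autocorrelation is r_4 = 0.67, with a weaker echo at lag 8 (0.46); the remaining lags stay at or below 0.29.
The dominant spike at lag 4 indicates a seasonal period of 4.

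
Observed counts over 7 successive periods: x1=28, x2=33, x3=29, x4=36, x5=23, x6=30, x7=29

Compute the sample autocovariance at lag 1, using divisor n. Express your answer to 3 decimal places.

-8.114

Mean x̄ = (28 + 33 + 29 + 36 + 23 + 30 + 29)/7 = 29.7143
Σ_{t=1}^{6}(x_t−x̄)(x_{t+1}−x̄) = -56.7959
γ_1 = -56.7959 / 7 = -8.114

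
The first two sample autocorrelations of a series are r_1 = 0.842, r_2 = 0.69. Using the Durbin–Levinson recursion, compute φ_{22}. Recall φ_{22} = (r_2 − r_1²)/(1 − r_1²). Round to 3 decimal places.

φ_{22} = (r_2 − r_1²) / (1 − r_1²)
r_1² = (0.842)² = 0.708964
Numerator = 0.69 − 0.7090 = -0.0190; denominator = 1 − 0.7090 = 0.2910
φ_{22} = -0.0190 / 0.2910 = -0.065

-0.065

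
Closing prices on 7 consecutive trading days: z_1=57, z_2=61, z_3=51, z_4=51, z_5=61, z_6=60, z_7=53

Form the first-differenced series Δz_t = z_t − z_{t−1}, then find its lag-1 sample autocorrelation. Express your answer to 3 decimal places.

-0.168

First differences Δz: 4, -10, 0, 10, -1, -7
Mean of differences = -0.6667
Numerator Σ(Δz_t−Δz̄)(Δz_{t+1}−Δz̄) = -44.1111
Denominator Σ(Δz_t−Δz̄)² = 263.3333
r_1(Δz) = -44.1111 / 263.3333 = -0.168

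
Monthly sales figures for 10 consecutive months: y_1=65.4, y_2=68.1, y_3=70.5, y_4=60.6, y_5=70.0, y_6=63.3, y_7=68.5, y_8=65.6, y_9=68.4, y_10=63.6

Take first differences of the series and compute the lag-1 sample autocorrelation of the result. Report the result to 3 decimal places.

-0.789

First differences Δy: 2.7, 2.4, -9.9, 9.4, -6.7, 5.2, -2.9, 2.8, -4.8
Mean of differences = -0.2000
Numerator Σ(Δy_t−Δȳ)(Δy_{t+1}−Δȳ) = -244.7800
Denominator Σ(Δy_t−Δȳ)² = 310.2800
r_1(Δy) = -244.7800 / 310.2800 = -0.789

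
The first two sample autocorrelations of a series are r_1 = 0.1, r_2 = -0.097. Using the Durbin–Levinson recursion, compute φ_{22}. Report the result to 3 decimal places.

-0.108

φ_{22} = (r_2 − r_1²) / (1 − r_1²)
r_1² = (0.1)² = 0.01
Numerator = -0.097 − 0.0100 = -0.1070; denominator = 1 − 0.0100 = 0.9900
φ_{22} = -0.1070 / 0.9900 = -0.108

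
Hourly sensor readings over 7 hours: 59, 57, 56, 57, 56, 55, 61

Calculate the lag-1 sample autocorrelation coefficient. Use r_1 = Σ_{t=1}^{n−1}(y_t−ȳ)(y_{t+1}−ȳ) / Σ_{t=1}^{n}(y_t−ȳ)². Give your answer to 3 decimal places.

-0.194

Mean ȳ = (59 + 57 + 56 + 57 + 56 + 55 + 61)/7 = 57.2857
Deviations from mean: 1.7143, -0.2857, -1.2857, -0.2857, -1.2857, -2.2857, 3.7143
Numerator Σ_{t=1}^{6}(y_t−ȳ)(y_{t+1}−ȳ) = -4.9388
Denominator Σ(y_t−ȳ)² = 25.4286
r_1 = -4.9388 / 25.4286 = -0.194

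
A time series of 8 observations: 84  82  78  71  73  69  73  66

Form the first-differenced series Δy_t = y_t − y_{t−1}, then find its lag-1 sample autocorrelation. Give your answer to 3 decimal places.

First differences Δy: -2, -4, -7, 2, -4, 4, -7
Mean of differences = -2.5714
Numerator Σ(Δy_t−Δȳ)(Δy_{t+1}−Δȳ) = -59.7551
Denominator Σ(Δy_t−Δȳ)² = 107.7143
r_1(Δy) = -59.7551 / 107.7143 = -0.555

-0.555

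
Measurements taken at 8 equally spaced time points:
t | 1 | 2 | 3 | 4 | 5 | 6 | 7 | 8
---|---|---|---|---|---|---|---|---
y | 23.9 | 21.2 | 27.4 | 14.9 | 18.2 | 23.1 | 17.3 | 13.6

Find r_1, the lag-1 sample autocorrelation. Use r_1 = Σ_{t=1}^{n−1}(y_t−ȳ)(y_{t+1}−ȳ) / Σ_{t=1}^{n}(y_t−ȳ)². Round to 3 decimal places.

-0.073

Mean ȳ = (23.9 + 21.2 + 27.4 + 14.9 + 18.2 + 23.1 + 17.3 + 13.6)/8 = 19.9500
Deviations from mean: 3.9500, 1.2500, 7.4500, -5.0500, -1.7500, 3.1500, -2.6500, -6.3500
Σ(y_t−ȳ)(y_{t+1}−ȳ) = (4.9375) + (9.3125) + (-37.6225) + (8.8375) + (-5.5125) + (-8.3475) + (16.8275) = -11.5675
Denominator Σ(y_t−ȳ)² = 158.5000
r_1 = -11.5675 / 158.5000 = -0.073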